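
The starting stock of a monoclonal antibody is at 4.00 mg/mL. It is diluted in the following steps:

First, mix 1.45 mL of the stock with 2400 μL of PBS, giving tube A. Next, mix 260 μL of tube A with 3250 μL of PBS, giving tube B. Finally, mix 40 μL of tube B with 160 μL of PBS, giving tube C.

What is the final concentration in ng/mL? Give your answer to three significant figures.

2.23 × 10^4 ng/mL

Step 1: 1.45 mL + 2400 μL = 3.85 mL total → factor 3.85/1.45 = 2.6552
Step 2: 260 μL + 3250 μL = 3510 μL total → factor 3510/260 = 13.5
Step 3: 40 μL + 160 μL = 200 μL total → factor 200/40 = 5
Overall dilution factor = 2.6552 × 13.5 × 5 = 179.22
Final = 4.00 mg/mL / 179.22 = 0.02232 mg/mL = 2.23 × 10^4 ng/mL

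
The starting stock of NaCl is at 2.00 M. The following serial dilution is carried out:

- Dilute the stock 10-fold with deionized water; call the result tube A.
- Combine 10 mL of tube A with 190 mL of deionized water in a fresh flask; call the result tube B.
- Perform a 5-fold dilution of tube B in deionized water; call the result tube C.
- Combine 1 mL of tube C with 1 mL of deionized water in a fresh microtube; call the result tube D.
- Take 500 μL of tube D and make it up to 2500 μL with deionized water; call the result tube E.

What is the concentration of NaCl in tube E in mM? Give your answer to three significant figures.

Step 1: 10-fold → factor 10
Step 2: 10 mL + 190 mL = 200 mL total → factor 200/10 = 20
Step 3: 5-fold → factor 5
Step 4: 1 mL + 1 mL = 2 mL total → factor 2/1 = 2
Step 5: 500 μL brought to 2500 μL → factor 2500/500 = 5
Overall dilution factor = 10 × 20 × 5 × 2 × 5 = 10000
Final = 2.00 M / 10000 = 0.0002000 M = 0.200 mM

0.200 mM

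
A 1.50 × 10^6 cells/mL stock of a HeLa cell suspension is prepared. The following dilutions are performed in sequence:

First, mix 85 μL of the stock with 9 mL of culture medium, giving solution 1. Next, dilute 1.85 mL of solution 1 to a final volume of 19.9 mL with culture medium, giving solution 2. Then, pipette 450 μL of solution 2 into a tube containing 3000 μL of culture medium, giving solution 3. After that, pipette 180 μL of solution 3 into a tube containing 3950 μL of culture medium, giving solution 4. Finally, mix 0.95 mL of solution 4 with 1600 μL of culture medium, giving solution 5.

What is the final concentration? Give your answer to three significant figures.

Step 1: 85 μL + 9 mL = 9085 μL total → factor 9085/85 = 106.88
Step 2: 1.85 mL brought to 19.9 mL → factor 19.9/1.85 = 10.757
Step 3: 450 μL + 3000 μL = 3450 μL total → factor 3450/450 = 7.6667
Step 4: 180 μL + 3950 μL = 4130 μL total → factor 4130/180 = 22.944
Step 5: 0.95 mL + 1600 μL = 2.55 mL total → factor 2.55/0.95 = 2.6842
Overall dilution factor = 106.88 × 10.757 × 7.6667 × 22.944 × 2.6842 = 5.4286 × 10^5
Final = 1.50 × 10^6 cells/mL / 5.4286 × 10^5 = 2.76 cells/mL

2.76 cells/mL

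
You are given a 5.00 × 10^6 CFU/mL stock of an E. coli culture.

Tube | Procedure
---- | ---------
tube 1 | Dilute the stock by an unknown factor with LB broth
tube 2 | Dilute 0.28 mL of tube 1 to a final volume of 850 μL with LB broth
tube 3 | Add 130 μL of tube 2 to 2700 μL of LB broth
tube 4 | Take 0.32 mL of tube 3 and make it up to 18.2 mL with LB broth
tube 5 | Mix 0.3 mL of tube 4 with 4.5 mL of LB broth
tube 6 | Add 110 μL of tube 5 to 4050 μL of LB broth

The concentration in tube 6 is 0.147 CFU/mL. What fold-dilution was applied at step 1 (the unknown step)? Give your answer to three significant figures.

15.0-fold

Step 1: unknown factor x
Step 2: 0.28 mL brought to 850 μL → factor 0.85/0.28 = 3.0357
Step 3: 130 μL + 2700 μL = 2830 μL total → factor 2830/130 = 21.769
Step 4: 0.32 mL brought to 18.2 mL → factor 18.2/0.32 = 56.875
Step 5: 0.3 mL + 4.5 mL = 4.8 mL total → factor 4.8/0.3 = 16
Step 6: 110 μL + 4050 μL = 4160 μL total → factor 4160/110 = 37.818
Product of known-step factors = 2.2743 × 10^6
Overall factor = 5.00 × 10^6 CFU/mL / (0.147 CFU/mL) = 3.4014 × 10^7
x = 3.4014 × 10^7 / 2.2743 × 10^6 = 15.0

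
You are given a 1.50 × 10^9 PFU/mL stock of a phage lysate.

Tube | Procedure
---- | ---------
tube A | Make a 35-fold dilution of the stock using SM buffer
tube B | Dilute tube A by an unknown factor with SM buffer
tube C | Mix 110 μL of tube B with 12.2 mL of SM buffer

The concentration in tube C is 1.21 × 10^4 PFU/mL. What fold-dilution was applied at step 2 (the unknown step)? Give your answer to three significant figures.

31.6-fold

Step 1: 35-fold → factor 35
Step 2: unknown factor x
Step 3: 110 μL + 12.2 mL = 12310 μL total → factor 12310/110 = 111.91
Product of known-step factors = 3916.8
Overall factor = 1.50 × 10^9 PFU/mL / (1.21 × 10^4 PFU/mL) = 1.2397 × 10^5
x = 1.2397 × 10^5 / 3916.8 = 31.6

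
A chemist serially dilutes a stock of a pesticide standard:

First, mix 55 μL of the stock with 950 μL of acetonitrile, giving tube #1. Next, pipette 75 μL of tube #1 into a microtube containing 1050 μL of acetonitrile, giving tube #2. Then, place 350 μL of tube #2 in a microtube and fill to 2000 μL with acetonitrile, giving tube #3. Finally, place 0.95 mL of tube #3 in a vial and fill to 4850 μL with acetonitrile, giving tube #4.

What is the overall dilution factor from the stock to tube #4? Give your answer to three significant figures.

8.00 × 10^3

Step 1: 55 μL + 950 μL = 1005 μL total → factor 1005/55 = 18.273
Step 2: 75 μL + 1050 μL = 1125 μL total → factor 1125/75 = 15
Step 3: 350 μL brought to 2000 μL → factor 2000/350 = 5.7143
Step 4: 0.95 mL brought to 4850 μL → factor 4.85/0.95 = 5.1053
Overall dilution factor = 18.273 × 15 × 5.7143 × 5.1053 = 7996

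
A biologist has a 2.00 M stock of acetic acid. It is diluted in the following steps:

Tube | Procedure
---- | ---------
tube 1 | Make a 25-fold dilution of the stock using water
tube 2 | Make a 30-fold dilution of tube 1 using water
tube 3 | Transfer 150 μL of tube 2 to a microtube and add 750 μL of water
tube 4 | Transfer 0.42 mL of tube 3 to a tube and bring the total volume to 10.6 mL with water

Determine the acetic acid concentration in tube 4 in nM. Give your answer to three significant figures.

Step 1: 25-fold → factor 25
Step 2: 30-fold → factor 30
Step 3: 150 μL + 750 μL = 900 μL total → factor 900/150 = 6
Step 4: 0.42 mL brought to 10.6 mL → factor 10.6/0.42 = 25.238
Overall dilution factor = 25 × 30 × 6 × 25.238 = 1.1357 × 10^5
Final = 2.00 M / 1.1357 × 10^5 = 1.761 × 10^-5 M = 1.76 × 10^4 nM

1.76 × 10^4 nM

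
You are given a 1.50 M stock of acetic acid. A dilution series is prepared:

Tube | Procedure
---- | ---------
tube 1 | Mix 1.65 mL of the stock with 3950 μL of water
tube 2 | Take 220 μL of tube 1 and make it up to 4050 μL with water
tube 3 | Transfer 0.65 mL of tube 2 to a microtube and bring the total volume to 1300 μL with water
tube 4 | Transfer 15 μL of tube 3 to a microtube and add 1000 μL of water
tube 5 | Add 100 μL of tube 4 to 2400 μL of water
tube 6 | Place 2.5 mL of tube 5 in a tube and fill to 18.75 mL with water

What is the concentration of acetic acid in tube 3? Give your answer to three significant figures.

Step 1: 1.65 mL + 3950 μL = 5.6 mL total → factor 5.6/1.65 = 3.3939
Step 2: 220 μL brought to 4050 μL → factor 4050/220 = 18.409
Step 3: 0.65 mL brought to 1300 μL → factor 1.3/0.65 = 2
Dilution factor through tube 3 = 3.3939 × 18.409 × 2 = 124.96
[tube 3] = 1.50 M / 124.96 = 0.0120 M

0.0120 M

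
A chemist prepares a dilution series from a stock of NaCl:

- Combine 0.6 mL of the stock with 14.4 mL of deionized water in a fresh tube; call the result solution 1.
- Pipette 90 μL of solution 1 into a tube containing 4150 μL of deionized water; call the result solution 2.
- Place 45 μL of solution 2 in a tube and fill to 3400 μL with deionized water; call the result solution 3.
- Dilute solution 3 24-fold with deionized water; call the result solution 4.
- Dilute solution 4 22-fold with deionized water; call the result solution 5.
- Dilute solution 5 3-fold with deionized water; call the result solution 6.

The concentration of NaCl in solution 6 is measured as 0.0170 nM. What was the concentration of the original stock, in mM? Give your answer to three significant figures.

2.40 mM

Step 1: 0.6 mL + 14.4 mL = 15 mL total → factor 15/0.6 = 25
Step 2: 90 μL + 4150 μL = 4240 μL total → factor 4240/90 = 47.111
Step 3: 45 μL brought to 3400 μL → factor 3400/45 = 75.556
Step 4: 24-fold → factor 24
Step 5: 22-fold → factor 22
Step 6: 3-fold → factor 3
Overall dilution factor = 25 × 47.111 × 75.556 × 24 × 22 × 3 = 1.4096 × 10^8
Stock = 0.0170 nM × 1.4096 × 10^8 = 2.396 × 10^6 nM = 2.40 mM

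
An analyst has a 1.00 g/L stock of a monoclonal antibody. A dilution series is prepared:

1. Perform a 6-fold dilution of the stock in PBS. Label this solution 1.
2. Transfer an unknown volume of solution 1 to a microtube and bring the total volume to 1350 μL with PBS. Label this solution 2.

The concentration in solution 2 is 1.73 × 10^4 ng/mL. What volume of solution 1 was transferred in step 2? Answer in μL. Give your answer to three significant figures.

Step 1: 6-fold → factor 6
Step 2: v brought to 1350 μL → factor = 1350 μL/v
Product of known-step factors = 6
Overall factor = 1.00 g/L / (1.73 × 10^4 ng/mL) = 57.803
Step-2 factor = 57.803 / 6 = 9.6339
v = 1350 μL / 9.6339 = 140 μL

140 μL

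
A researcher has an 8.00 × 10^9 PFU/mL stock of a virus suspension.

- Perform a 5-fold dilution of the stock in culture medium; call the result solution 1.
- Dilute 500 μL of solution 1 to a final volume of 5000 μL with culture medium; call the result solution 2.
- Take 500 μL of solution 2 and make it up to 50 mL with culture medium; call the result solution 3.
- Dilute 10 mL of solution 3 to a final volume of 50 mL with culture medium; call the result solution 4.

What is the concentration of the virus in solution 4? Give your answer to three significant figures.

Step 1: 5-fold → factor 5
Step 2: 500 μL brought to 5000 μL → factor 5000/500 = 10
Step 3: 500 μL brought to 50 mL → factor 50000/500 = 100
Step 4: 10 mL brought to 50 mL → factor 50/10 = 5
Overall dilution factor = 5 × 10 × 100 × 5 = 25000
Final = 8.00 × 10^9 PFU/mL / 25000 = 3.20 × 10^5 PFU/mL

3.20 × 10^5 PFU/mL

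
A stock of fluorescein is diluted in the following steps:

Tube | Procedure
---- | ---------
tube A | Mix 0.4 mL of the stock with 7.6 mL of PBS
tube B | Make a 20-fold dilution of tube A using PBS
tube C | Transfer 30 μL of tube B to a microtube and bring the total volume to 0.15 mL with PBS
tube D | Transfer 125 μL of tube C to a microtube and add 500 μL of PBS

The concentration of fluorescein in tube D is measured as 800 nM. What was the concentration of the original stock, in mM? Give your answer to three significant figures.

8.00 mM

Step 1: 0.4 mL + 7.6 mL = 8 mL total → factor 8/0.4 = 20
Step 2: 20-fold → factor 20
Step 3: 30 μL brought to 0.15 mL → factor 150/30 = 5
Step 4: 125 μL + 500 μL = 625 μL total → factor 625/125 = 5
Overall dilution factor = 20 × 20 × 5 × 5 = 10000
Stock = 800 nM × 10000 = 8.000 × 10^6 nM = 8.00 mM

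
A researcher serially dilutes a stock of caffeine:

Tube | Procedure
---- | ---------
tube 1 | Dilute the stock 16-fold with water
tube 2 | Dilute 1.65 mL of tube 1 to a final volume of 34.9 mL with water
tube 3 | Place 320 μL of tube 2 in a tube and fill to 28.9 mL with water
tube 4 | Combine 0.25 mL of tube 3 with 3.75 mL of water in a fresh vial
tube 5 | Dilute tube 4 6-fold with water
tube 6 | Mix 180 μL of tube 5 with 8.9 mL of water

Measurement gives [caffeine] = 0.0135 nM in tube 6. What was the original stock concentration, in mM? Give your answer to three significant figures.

2.00 mM

Step 1: 16-fold → factor 16
Step 2: 1.65 mL brought to 34.9 mL → factor 34.9/1.65 = 21.152
Step 3: 320 μL brought to 28.9 mL → factor 28900/320 = 90.312
Step 4: 0.25 mL + 3.75 mL = 4 mL total → factor 4/0.25 = 16
Step 5: 6-fold → factor 6
Step 6: 180 μL + 8.9 mL = 9080 μL total → factor 9080/180 = 50.444
Overall dilution factor = 16 × 21.152 × 90.312 × 16 × 6 × 50.444 = 1.4801 × 10^8
Stock = 0.0135 nM × 1.4801 × 10^8 = 1.998 × 10^6 nM = 2.00 mM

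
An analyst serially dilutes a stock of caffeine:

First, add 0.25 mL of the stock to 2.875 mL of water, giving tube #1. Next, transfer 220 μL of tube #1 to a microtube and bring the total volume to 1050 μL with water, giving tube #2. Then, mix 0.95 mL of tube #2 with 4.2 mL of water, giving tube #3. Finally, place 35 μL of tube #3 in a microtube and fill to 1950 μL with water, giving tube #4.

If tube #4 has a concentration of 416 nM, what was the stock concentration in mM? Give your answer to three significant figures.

7.50 mM

Step 1: 0.25 mL + 2.875 mL = 3.125 mL total → factor 3.125/0.25 = 12.5
Step 2: 220 μL brought to 1050 μL → factor 1050/220 = 4.7727
Step 3: 0.95 mL + 4.2 mL = 5.15 mL total → factor 5.15/0.95 = 5.4211
Step 4: 35 μL brought to 1950 μL → factor 1950/35 = 55.714
Overall dilution factor = 12.5 × 4.7727 × 5.4211 × 55.714 = 18019
Stock = 416 nM × 18019 = 7.496 × 10^6 nM = 7.50 mM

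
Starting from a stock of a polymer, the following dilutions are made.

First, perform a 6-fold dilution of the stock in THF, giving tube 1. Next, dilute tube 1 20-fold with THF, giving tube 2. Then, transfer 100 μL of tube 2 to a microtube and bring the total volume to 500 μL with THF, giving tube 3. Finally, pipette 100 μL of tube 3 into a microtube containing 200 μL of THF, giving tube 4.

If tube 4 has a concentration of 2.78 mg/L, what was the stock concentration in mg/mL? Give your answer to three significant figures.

5.00 mg/mL

Step 1: 6-fold → factor 6
Step 2: 20-fold → factor 20
Step 3: 100 μL brought to 500 μL → factor 500/100 = 5
Step 4: 100 μL + 200 μL = 300 μL total → factor 300/100 = 3
Overall dilution factor = 6 × 20 × 5 × 3 = 1800
Stock = 2.78 mg/L × 1800 = 5004 mg/L = 5.00 mg/mL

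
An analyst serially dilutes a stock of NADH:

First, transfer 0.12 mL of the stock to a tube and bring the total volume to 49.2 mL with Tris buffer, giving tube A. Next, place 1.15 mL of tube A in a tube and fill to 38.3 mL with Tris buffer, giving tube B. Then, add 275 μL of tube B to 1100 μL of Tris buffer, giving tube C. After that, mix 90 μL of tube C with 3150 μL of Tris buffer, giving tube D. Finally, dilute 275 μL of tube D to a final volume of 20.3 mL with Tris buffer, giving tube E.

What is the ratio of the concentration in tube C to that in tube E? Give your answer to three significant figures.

2.66 × 10^3

Step 1: 0.12 mL brought to 49.2 mL → factor 49.2/0.12 = 410
Step 2: 1.15 mL brought to 38.3 mL → factor 38.3/1.15 = 33.304
Step 3: 275 μL + 1100 μL = 1375 μL total → factor 1375/275 = 5
Step 4: 90 μL + 3150 μL = 3240 μL total → factor 3240/90 = 36
Step 5: 275 μL brought to 20.3 mL → factor 20300/275 = 73.818
Dilution factor to tube C = 68274; to tube E = 1.8143 × 10^8
[tube C]/[tube E] = (factor to tube E)/(factor to tube C) = 1.8143 × 10^8/68274 = 2.66 × 10^3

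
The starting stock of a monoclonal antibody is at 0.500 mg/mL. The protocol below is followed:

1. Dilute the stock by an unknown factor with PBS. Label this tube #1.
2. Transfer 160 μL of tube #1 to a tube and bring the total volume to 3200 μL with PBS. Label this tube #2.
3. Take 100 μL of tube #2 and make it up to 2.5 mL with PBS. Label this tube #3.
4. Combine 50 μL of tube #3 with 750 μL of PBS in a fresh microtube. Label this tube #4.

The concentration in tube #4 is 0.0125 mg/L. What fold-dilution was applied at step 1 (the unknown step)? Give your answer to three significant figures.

5.00-fold

Step 1: unknown factor x
Step 2: 160 μL brought to 3200 μL → factor 3200/160 = 20
Step 3: 100 μL brought to 2.5 mL → factor 2500/100 = 25
Step 4: 50 μL + 750 μL = 800 μL total → factor 800/50 = 16
Product of known-step factors = 8000
Overall factor = 0.500 mg/mL / (0.0125 mg/L) = 40000
x = 40000 / 8000 = 5.00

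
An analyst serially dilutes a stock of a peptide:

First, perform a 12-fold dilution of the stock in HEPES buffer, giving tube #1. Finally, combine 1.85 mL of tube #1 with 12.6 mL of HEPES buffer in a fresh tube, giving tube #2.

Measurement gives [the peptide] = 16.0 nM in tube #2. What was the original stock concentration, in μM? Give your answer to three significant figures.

Step 1: 12-fold → factor 12
Step 2: 1.85 mL + 12.6 mL = 14.45 mL total → factor 14.45/1.85 = 7.8108
Overall dilution factor = 12 × 7.8108 = 93.73
Stock = 16.0 nM × 93.73 = 1500 nM = 1.50 μM

1.50 μM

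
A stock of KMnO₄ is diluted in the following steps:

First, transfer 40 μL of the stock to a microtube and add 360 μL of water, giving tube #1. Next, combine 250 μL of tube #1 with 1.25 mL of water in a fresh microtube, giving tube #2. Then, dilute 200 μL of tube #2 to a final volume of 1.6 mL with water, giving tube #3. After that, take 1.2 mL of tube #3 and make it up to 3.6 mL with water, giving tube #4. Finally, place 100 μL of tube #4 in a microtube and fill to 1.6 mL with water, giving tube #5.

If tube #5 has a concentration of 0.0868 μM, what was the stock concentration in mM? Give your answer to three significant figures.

2.00 mM

Step 1: 40 μL + 360 μL = 400 μL total → factor 400/40 = 10
Step 2: 250 μL + 1.25 mL = 1500 μL total → factor 1500/250 = 6
Step 3: 200 μL brought to 1.6 mL → factor 1600/200 = 8
Step 4: 1.2 mL brought to 3.6 mL → factor 3.6/1.2 = 3
Step 5: 100 μL brought to 1.6 mL → factor 1600/100 = 16
Overall dilution factor = 10 × 6 × 8 × 3 × 16 = 23040
Stock = 0.0868 μM × 23040 = 2000 μM = 2.00 mM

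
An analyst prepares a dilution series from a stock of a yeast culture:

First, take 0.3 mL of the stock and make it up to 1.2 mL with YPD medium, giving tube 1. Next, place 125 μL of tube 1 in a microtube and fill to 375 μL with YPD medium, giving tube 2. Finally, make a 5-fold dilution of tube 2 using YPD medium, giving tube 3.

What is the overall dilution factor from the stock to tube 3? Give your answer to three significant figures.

Step 1: 0.3 mL brought to 1.2 mL → factor 1.2/0.3 = 4
Step 2: 125 μL brought to 375 μL → factor 375/125 = 3
Step 3: 5-fold → factor 5
Overall dilution factor = 4 × 3 × 5 = 60

60.0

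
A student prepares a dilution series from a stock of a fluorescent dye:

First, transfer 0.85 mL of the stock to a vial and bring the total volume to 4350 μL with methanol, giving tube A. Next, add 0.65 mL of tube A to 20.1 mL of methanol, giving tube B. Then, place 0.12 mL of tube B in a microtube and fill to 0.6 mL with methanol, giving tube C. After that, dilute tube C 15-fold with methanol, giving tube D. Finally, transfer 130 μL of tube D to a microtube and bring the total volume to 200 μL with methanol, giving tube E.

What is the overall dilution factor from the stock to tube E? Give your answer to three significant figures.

Step 1: 0.85 mL brought to 4350 μL → factor 4.35/0.85 = 5.1176
Step 2: 0.65 mL + 20.1 mL = 20.75 mL total → factor 20.75/0.65 = 31.923
Step 3: 0.12 mL brought to 0.6 mL → factor 0.6/0.12 = 5
Step 4: 15-fold → factor 15
Step 5: 130 μL brought to 200 μL → factor 200/130 = 1.5385
Overall dilution factor = 5.1176 × 31.923 × 5 × 15 × 1.5385 = 18851

1.89 × 10^4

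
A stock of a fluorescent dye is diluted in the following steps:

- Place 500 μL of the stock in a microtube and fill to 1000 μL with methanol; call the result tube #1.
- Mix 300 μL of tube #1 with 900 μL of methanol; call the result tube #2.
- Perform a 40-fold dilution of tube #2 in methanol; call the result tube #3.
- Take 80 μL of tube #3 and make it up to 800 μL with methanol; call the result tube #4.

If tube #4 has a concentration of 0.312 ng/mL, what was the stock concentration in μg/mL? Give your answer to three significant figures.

Step 1: 500 μL brought to 1000 μL → factor 1000/500 = 2
Step 2: 300 μL + 900 μL = 1200 μL total → factor 1200/300 = 4
Step 3: 40-fold → factor 40
Step 4: 80 μL brought to 800 μL → factor 800/80 = 10
Overall dilution factor = 2 × 4 × 40 × 10 = 3200
Stock = 0.312 ng/mL × 3200 = 998.4 ng/mL = 0.998 μg/mL

0.998 μg/mL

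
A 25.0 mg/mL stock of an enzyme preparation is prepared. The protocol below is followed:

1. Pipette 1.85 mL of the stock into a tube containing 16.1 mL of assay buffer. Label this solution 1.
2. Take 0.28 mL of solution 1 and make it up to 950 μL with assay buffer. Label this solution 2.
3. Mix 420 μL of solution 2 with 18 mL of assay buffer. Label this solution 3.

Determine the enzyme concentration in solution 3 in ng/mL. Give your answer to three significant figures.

Step 1: 1.85 mL + 16.1 mL = 17.95 mL total → factor 17.95/1.85 = 9.7027
Step 2: 0.28 mL brought to 950 μL → factor 0.95/0.28 = 3.3929
Step 3: 420 μL + 18 mL = 18420 μL total → factor 18420/420 = 43.857
Overall dilution factor = 9.7027 × 3.3929 × 43.857 = 1443.8
Final = 25.0 mg/mL / 1443.8 = 0.01732 mg/mL = 1.73 × 10^4 ng/mL

1.73 × 10^4 ng/mL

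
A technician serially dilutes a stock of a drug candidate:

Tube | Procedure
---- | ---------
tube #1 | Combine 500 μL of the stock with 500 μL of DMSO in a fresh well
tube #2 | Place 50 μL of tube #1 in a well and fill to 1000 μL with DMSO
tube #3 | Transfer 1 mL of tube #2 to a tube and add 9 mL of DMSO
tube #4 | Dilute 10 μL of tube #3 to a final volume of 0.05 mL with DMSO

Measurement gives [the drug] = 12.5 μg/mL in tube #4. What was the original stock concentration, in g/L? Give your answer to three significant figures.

Step 1: 500 μL + 500 μL = 1000 μL total → factor 1000/500 = 2
Step 2: 50 μL brought to 1000 μL → factor 1000/50 = 20
Step 3: 1 mL + 9 mL = 10 mL total → factor 10/1 = 10
Step 4: 10 μL brought to 0.05 mL → factor 50/10 = 5
Overall dilution factor = 2 × 20 × 10 × 5 = 2000
Stock = 12.5 μg/mL × 2000 = 2.500 × 10^4 μg/mL = 25.0 g/L

25.0 g/L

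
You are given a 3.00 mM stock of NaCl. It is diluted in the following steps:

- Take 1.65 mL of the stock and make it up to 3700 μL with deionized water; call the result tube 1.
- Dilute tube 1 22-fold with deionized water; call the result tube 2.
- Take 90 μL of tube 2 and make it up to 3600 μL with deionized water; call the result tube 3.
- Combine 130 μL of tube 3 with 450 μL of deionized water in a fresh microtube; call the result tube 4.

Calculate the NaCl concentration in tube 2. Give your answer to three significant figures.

0.0608 mM

Step 1: 1.65 mL brought to 3700 μL → factor 3.7/1.65 = 2.2424
Step 2: 22-fold → factor 22
Dilution factor through tube 2 = 2.2424 × 22 = 49.333
[tube 2] = 3.00 mM / 49.333 = 0.0608 mM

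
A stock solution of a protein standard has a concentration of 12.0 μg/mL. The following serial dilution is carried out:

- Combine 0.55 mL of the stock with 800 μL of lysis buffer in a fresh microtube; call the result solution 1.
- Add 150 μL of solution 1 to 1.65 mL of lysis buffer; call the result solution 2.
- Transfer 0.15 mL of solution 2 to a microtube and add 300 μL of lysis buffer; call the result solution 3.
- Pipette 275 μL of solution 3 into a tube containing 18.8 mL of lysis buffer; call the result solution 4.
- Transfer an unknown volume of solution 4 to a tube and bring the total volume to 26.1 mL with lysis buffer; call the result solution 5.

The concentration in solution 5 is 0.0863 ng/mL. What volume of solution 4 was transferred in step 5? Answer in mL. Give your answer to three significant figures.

Step 1: 0.55 mL + 800 μL = 1.35 mL total → factor 1.35/0.55 = 2.4545
Step 2: 150 μL + 1.65 mL = 1800 μL total → factor 1800/150 = 12
Step 3: 0.15 mL + 300 μL = 0.45 mL total → factor 0.45/0.15 = 3
Step 4: 275 μL + 18.8 mL = 19075 μL total → factor 19075/275 = 69.364
Step 5: v brought to 26.1 mL → factor = 26.1 mL/v
Product of known-step factors = 6129.2
Overall factor = 12.0 μg/mL / (0.0863 ng/mL) = 1.3905 × 10^5
Step-5 factor = 1.3905 × 10^5 / 6129.2 = 22.686
v = 26.1 mL / 22.686 = 1.15 mL

1.15 mL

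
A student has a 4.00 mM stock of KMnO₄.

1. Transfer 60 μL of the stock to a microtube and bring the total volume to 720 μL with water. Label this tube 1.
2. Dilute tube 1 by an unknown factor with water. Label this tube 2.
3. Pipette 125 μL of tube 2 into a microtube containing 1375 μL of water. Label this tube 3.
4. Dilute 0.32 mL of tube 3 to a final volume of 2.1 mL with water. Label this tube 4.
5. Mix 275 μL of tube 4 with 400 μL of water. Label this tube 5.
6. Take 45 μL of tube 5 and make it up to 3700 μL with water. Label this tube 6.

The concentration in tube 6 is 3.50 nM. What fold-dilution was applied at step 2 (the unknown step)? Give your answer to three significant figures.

Step 1: 60 μL brought to 720 μL → factor 720/60 = 12
Step 2: unknown factor x
Step 3: 125 μL + 1375 μL = 1500 μL total → factor 1500/125 = 12
Step 4: 0.32 mL brought to 2.1 mL → factor 2.1/0.32 = 6.5625
Step 5: 275 μL + 400 μL = 675 μL total → factor 675/275 = 2.4545
Step 6: 45 μL brought to 3700 μL → factor 3700/45 = 82.222
Product of known-step factors = 1.9072 × 10^5
Overall factor = 4.00 mM / (3.50 nM) = 1.1429 × 10^6
x = 1.1429 × 10^6 / 1.9072 × 10^5 = 5.99

5.99-fold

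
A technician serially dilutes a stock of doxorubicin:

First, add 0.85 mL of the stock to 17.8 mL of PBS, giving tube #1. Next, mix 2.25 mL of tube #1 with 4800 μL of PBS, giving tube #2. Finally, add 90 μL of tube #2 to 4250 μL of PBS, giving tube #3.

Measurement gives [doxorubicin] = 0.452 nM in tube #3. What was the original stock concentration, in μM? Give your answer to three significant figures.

1.50 μM

Step 1: 0.85 mL + 17.8 mL = 18.65 mL total → factor 18.65/0.85 = 21.941
Step 2: 2.25 mL + 4800 μL = 7.05 mL total → factor 7.05/2.25 = 3.1333
Step 3: 90 μL + 4250 μL = 4340 μL total → factor 4340/90 = 48.222
Overall dilution factor = 21.941 × 3.1333 × 48.222 = 3315.2
Stock = 0.452 nM × 3315.2 = 1498 nM = 1.50 μM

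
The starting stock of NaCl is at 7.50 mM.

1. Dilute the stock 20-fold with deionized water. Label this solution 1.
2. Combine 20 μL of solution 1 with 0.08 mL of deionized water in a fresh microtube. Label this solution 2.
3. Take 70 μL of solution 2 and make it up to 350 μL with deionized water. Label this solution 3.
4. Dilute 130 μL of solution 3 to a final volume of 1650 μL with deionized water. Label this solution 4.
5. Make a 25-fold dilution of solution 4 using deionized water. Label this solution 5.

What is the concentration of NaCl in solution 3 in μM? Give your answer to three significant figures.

Step 1: 20-fold → factor 20
Step 2: 20 μL + 0.08 mL = 100 μL total → factor 100/20 = 5
Step 3: 70 μL brought to 350 μL → factor 350/70 = 5
Dilution factor through solution 3 = 20 × 5 × 5 = 500
[solution 3] = 7.50 mM / 500 = 0.01500 mM = 15.0 μM

15.0 μM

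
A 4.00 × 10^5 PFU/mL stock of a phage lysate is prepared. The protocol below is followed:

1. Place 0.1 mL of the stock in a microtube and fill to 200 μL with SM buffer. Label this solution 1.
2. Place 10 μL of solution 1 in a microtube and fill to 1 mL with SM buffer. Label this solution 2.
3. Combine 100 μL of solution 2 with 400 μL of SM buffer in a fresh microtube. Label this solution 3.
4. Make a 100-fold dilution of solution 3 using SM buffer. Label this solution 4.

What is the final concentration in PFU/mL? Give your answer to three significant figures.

4.00 PFU/mL

Step 1: 0.1 mL brought to 200 μL → factor 0.2/0.1 = 2
Step 2: 10 μL brought to 1 mL → factor 1000/10 = 100
Step 3: 100 μL + 400 μL = 500 μL total → factor 500/100 = 5
Step 4: 100-fold → factor 100
Overall dilution factor = 2 × 100 × 5 × 100 = 1 × 10^5
Final = 4.00 × 10^5 PFU/mL / 1 × 10^5 = 4.00 PFU/mL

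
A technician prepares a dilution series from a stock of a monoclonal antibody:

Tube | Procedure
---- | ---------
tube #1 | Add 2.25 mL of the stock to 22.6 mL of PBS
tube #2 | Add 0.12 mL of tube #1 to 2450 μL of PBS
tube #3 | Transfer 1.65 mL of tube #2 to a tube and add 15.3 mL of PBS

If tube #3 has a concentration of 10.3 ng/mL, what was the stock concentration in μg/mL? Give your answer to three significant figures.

Step 1: 2.25 mL + 22.6 mL = 24.85 mL total → factor 24.85/2.25 = 11.044
Step 2: 0.12 mL + 2450 μL = 2.57 mL total → factor 2.57/0.12 = 21.417
Step 3: 1.65 mL + 15.3 mL = 16.95 mL total → factor 16.95/1.65 = 10.273
Overall dilution factor = 11.044 × 21.417 × 10.273 = 2429.9
Stock = 10.3 ng/mL × 2429.9 = 2.503 × 10^4 ng/mL = 25.0 μg/mL

25.0 μg/mL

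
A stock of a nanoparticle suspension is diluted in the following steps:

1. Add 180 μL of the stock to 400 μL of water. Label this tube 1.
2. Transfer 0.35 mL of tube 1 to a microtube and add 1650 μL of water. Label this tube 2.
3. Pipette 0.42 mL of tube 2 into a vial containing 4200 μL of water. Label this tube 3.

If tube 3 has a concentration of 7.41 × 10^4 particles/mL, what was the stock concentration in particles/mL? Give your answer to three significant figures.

Step 1: 180 μL + 400 μL = 580 μL total → factor 580/180 = 3.2222
Step 2: 0.35 mL + 1650 μL = 2 mL total → factor 2/0.35 = 5.7143
Step 3: 0.42 mL + 4200 μL = 4.62 mL total → factor 4.62/0.42 = 11
Overall dilution factor = 3.2222 × 5.7143 × 11 = 202.54
Stock = 7.41 × 10^4 particles/mL × 202.54 = 1.50 × 10^7 particles/mL

1.50 × 10^7 particles/mL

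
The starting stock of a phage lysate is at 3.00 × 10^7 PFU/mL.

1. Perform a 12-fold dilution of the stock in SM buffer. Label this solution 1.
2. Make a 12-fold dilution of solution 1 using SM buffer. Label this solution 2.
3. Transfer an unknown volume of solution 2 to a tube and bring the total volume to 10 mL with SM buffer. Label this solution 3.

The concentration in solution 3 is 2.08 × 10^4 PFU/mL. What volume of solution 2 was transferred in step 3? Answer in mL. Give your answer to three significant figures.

Step 1: 12-fold → factor 12
Step 2: 12-fold → factor 12
Step 3: v brought to 10 mL → factor = 10 mL/v
Product of known-step factors = 144
Overall factor = 3.00 × 10^7 PFU/mL / (2.08 × 10^4 PFU/mL) = 1442.3
Step-3 factor = 1442.3 / 144 = 10.016
v = 10 mL / 10.016 = 0.998 mL

0.998 mL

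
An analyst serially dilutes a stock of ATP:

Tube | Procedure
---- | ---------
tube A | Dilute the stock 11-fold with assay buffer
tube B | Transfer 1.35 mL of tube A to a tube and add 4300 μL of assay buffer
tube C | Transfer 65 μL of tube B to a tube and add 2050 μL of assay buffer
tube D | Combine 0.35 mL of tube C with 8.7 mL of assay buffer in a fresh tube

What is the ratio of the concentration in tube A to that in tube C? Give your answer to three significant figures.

Step 1: 11-fold → factor 11
Step 2: 1.35 mL + 4300 μL = 5.65 mL total → factor 5.65/1.35 = 4.1852
Step 3: 65 μL + 2050 μL = 2115 μL total → factor 2115/65 = 32.538
Dilution factor to tube A = 11; to tube C = 1498
[tube A]/[tube C] = (factor to tube C)/(factor to tube A) = 1498/11 = 136

136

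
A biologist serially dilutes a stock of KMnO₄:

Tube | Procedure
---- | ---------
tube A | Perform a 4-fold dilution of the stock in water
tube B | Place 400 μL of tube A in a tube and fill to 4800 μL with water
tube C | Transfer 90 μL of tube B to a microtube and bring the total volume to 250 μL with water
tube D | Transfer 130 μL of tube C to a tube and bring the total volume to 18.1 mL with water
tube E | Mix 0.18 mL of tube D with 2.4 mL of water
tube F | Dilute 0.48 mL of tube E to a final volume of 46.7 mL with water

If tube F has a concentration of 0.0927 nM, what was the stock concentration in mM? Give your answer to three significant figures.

Step 1: 4-fold → factor 4
Step 2: 400 μL brought to 4800 μL → factor 4800/400 = 12
Step 3: 90 μL brought to 250 μL → factor 250/90 = 2.7778
Step 4: 130 μL brought to 18.1 mL → factor 18100/130 = 139.23
Step 5: 0.18 mL + 2.4 mL = 2.58 mL total → factor 2.58/0.18 = 14.333
Step 6: 0.48 mL brought to 46.7 mL → factor 46.7/0.48 = 97.292
Overall dilution factor = 4 × 12 × 2.7778 × 139.23 × 14.333 × 97.292 = 2.5888 × 10^7
Stock = 0.0927 nM × 2.5888 × 10^7 = 2.400 × 10^6 nM = 2.40 mM

2.40 mM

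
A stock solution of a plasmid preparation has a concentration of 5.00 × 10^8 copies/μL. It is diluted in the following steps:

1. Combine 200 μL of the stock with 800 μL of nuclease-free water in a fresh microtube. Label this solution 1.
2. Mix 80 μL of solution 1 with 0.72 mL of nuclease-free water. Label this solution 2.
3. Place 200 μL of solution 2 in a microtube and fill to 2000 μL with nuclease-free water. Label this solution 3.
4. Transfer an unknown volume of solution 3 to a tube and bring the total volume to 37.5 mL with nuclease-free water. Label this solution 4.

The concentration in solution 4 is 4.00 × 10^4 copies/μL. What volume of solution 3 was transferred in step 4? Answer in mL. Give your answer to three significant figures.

1.50 mL

Step 1: 200 μL + 800 μL = 1000 μL total → factor 1000/200 = 5
Step 2: 80 μL + 0.72 mL = 800 μL total → factor 800/80 = 10
Step 3: 200 μL brought to 2000 μL → factor 2000/200 = 10
Step 4: v brought to 37.5 mL → factor = 37.5 mL/v
Product of known-step factors = 500
Overall factor = 5.00 × 10^8 copies/μL / (4.00 × 10^4 copies/μL) = 12500
Step-4 factor = 12500 / 500 = 25
v = 37.5 mL / 25 = 1.50 mL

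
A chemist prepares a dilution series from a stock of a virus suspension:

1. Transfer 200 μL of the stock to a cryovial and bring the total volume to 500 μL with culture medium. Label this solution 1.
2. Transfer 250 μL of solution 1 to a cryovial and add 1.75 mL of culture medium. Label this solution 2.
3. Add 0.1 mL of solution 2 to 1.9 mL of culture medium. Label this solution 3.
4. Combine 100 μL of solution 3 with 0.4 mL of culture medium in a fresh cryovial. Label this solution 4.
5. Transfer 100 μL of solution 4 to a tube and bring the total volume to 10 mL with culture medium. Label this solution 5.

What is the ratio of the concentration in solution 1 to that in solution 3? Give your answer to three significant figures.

Step 1: 200 μL brought to 500 μL → factor 500/200 = 2.5
Step 2: 250 μL + 1.75 mL = 2000 μL total → factor 2000/250 = 8
Step 3: 0.1 mL + 1.9 mL = 2 mL total → factor 2/0.1 = 20
Dilution factor to solution 1 = 2.5; to solution 3 = 400
[solution 1]/[solution 3] = (factor to solution 3)/(factor to solution 1) = 400/2.5 = 160

160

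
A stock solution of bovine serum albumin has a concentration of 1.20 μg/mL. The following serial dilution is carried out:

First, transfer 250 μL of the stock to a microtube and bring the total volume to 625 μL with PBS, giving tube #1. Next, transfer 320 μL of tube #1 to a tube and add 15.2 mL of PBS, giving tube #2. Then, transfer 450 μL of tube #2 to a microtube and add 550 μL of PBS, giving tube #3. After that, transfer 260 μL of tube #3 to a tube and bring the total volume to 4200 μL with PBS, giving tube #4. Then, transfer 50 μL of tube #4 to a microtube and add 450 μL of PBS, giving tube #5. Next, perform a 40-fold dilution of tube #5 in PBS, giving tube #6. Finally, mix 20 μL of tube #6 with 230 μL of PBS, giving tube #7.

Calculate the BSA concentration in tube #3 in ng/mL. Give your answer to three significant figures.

Step 1: 250 μL brought to 625 μL → factor 625/250 = 2.5
Step 2: 320 μL + 15.2 mL = 15520 μL total → factor 15520/320 = 48.5
Step 3: 450 μL + 550 μL = 1000 μL total → factor 1000/450 = 2.2222
Dilution factor through tube #3 = 2.5 × 48.5 × 2.2222 = 269.44
[tube #3] = 1.20 μg/mL / 269.44 = 0.004454 μg/mL = 4.45 ng/mL

4.45 ng/mL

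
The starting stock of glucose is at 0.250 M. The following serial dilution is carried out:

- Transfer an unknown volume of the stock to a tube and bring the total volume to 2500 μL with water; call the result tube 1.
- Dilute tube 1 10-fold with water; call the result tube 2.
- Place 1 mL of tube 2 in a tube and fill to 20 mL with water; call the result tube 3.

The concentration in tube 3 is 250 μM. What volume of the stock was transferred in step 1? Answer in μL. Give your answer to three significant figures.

Step 1: v brought to 2500 μL → factor = 2500 μL/v
Step 2: 10-fold → factor 10
Step 3: 1 mL brought to 20 mL → factor 20/1 = 20
Product of known-step factors = 200
Overall factor = 0.250 M / (250 μM) = 1000
Step-1 factor = 1000 / 200 = 5
v = 2500 μL / 5 = 500 μL

500 μL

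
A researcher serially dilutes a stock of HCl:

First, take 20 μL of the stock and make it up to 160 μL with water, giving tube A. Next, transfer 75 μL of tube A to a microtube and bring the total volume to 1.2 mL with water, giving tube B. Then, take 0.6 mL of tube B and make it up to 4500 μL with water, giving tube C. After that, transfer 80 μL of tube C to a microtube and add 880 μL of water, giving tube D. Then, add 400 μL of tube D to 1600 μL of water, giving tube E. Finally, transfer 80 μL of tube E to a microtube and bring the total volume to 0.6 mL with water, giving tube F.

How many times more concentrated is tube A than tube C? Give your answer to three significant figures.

120

Step 1: 20 μL brought to 160 μL → factor 160/20 = 8
Step 2: 75 μL brought to 1.2 mL → factor 1200/75 = 16
Step 3: 0.6 mL brought to 4500 μL → factor 4.5/0.6 = 7.5
Dilution factor to tube A = 8; to tube C = 960
[tube A]/[tube C] = (factor to tube C)/(factor to tube A) = 960/8 = 120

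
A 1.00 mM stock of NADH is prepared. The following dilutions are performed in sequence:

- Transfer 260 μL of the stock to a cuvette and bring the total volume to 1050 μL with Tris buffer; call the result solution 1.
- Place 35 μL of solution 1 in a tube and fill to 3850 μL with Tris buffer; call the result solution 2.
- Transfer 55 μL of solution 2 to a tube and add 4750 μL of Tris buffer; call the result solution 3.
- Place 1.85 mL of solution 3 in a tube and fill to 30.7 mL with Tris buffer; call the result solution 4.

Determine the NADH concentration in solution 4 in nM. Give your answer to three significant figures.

Step 1: 260 μL brought to 1050 μL → factor 1050/260 = 4.0385
Step 2: 35 μL brought to 3850 μL → factor 3850/35 = 110
Step 3: 55 μL + 4750 μL = 4805 μL total → factor 4805/55 = 87.364
Step 4: 1.85 mL brought to 30.7 mL → factor 30.7/1.85 = 16.595
Overall dilution factor = 4.0385 × 110 × 87.364 × 16.595 = 6.4403 × 10^5
Final = 1.00 mM / 6.4403 × 10^5 = 1.553 × 10^-6 mM = 1.55 nM

1.55 nM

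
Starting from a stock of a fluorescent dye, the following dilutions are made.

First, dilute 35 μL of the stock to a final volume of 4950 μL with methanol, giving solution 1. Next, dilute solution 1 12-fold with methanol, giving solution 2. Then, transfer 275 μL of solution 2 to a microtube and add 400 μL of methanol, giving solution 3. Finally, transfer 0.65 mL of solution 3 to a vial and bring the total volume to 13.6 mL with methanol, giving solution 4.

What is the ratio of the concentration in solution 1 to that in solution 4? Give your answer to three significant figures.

Step 1: 35 μL brought to 4950 μL → factor 4950/35 = 141.43
Step 2: 12-fold → factor 12
Step 3: 275 μL + 400 μL = 675 μL total → factor 675/275 = 2.4545
Step 4: 0.65 mL brought to 13.6 mL → factor 13.6/0.65 = 20.923
Dilution factor to solution 1 = 141.43; to solution 4 = 87160
[solution 1]/[solution 4] = (factor to solution 4)/(factor to solution 1) = 87160/141.43 = 616

616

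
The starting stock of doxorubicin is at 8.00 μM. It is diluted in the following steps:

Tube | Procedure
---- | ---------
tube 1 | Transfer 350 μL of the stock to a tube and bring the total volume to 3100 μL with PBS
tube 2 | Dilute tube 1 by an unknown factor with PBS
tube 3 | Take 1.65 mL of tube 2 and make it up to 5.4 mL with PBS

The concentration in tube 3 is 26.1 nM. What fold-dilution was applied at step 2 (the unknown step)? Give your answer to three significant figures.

Step 1: 350 μL brought to 3100 μL → factor 3100/350 = 8.8571
Step 2: unknown factor x
Step 3: 1.65 mL brought to 5.4 mL → factor 5.4/1.65 = 3.2727
Product of known-step factors = 28.987
Overall factor = 8.00 μM / (26.1 nM) = 306.51
x = 306.51 / 28.987 = 10.6

10.6-fold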